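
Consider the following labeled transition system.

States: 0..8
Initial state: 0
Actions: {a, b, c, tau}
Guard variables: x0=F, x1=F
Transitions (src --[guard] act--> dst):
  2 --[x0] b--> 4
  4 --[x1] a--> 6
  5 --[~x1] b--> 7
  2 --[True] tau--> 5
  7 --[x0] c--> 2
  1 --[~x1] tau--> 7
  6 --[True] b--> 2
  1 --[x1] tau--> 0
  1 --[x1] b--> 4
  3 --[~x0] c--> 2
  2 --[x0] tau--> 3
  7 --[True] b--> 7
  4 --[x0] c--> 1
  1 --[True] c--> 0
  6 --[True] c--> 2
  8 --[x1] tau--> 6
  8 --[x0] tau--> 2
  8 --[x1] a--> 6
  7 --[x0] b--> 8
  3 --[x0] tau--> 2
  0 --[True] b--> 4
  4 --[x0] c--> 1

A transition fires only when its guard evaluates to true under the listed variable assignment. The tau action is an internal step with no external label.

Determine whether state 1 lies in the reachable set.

Answer: UNREACHABLE

Analysis:
Guard filter leaves 9 enabled edge(s).
L0 = {0}
L1 = {4}  cumulative {0,4}
Reach set: {0,4}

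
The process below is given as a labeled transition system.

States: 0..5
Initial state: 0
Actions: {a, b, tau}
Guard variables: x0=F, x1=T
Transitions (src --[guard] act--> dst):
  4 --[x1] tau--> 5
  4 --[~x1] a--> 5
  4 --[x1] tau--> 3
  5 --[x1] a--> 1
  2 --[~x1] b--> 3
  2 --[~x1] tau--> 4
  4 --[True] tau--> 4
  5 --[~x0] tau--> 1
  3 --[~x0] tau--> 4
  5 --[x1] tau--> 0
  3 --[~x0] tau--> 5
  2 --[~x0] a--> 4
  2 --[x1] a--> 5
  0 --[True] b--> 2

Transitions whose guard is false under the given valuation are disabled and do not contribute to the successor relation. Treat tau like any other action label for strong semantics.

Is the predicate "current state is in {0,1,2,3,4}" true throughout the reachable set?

Inv-set: {0,1,2,3,4}
Reach set: {0,1,2,3,4,5}
  0: safe
  1: safe
  2: safe
  3: safe
  4: safe
  5: outside
witness against invariant: b·a → 5

Answer: INVARIANT VIOLATED at state 5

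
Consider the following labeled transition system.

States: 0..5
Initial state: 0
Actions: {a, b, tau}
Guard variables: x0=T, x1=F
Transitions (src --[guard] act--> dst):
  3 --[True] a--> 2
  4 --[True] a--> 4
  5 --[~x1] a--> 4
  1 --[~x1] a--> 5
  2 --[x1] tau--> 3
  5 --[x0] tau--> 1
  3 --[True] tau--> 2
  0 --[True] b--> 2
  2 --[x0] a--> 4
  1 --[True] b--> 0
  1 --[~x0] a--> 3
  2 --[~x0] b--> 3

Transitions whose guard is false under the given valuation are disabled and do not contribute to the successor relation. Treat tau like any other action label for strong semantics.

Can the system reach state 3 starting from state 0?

After dropping false guards: 9 live edges.
L0 = {0}
L1 = {2}  cumulative {0,2}
L2 = {4}  cumulative {0,2,4}
R = {0,2,4}

Answer: UNREACHABLE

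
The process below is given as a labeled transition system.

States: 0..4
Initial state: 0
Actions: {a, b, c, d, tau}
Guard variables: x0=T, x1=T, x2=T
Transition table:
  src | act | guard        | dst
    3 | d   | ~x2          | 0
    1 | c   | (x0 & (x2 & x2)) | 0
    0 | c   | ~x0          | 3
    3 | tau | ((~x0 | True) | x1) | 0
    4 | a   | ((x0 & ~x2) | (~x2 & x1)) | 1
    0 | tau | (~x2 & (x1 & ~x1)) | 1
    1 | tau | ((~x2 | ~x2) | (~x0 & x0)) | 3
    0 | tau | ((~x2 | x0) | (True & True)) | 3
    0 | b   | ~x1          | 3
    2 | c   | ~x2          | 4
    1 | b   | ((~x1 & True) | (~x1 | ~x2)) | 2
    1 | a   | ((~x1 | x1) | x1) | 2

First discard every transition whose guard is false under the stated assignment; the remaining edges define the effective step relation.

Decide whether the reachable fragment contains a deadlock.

Answer: DEADLOCK-FREE

Trace:
R = {0,3}
  0: tau→3  [deg 1]
  3: tau→0  [deg 1]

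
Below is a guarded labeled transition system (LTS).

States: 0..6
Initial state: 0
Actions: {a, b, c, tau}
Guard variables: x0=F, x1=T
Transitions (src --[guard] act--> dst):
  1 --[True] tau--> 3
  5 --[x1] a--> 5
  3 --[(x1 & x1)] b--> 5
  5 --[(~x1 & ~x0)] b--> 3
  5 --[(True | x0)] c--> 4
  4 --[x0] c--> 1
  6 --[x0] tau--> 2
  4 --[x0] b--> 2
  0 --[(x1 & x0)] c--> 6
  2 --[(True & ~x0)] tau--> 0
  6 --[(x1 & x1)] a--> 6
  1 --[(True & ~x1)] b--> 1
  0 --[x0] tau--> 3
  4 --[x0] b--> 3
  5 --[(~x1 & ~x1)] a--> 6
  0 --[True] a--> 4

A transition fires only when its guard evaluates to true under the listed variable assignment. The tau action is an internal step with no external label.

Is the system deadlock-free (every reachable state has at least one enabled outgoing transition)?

Reach set: {0,4}
  0: a→4  [deg 1]
  4: ∅  [no exit]
trace reaching 4: a

Answer: DEADLOCK at state 4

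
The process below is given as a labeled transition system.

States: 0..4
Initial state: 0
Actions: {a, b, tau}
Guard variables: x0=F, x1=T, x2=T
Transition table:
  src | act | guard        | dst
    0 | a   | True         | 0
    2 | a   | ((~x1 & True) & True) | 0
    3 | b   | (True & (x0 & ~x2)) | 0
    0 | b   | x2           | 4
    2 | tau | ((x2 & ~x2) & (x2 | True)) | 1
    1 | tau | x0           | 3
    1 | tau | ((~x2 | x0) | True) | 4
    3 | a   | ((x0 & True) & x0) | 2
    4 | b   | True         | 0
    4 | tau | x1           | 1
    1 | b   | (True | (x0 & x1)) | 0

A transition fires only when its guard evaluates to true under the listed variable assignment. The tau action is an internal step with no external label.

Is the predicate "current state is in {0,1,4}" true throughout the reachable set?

Answer: INVARIANT HOLDS

Trace:
Safe = {0,1,4}
Reach set: {0,1,4}
  0: safe
  1: safe
  4: safe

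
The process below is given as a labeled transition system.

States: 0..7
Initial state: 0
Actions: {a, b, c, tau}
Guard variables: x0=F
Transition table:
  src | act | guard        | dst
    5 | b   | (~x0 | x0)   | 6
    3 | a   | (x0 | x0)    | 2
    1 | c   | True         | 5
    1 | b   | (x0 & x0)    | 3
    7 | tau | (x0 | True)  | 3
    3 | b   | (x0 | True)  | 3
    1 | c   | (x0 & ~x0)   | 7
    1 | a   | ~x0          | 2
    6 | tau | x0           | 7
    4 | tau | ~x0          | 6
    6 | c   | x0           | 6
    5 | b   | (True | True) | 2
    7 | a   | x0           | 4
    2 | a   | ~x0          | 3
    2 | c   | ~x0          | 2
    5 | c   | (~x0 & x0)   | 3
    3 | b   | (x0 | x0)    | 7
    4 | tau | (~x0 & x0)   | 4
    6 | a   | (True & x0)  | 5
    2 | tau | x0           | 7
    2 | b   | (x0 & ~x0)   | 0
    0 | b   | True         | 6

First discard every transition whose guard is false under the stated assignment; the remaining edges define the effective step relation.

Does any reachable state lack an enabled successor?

Answer: DEADLOCK at state 6

Trace:
Reachable = {0,6}
  0: b→6  [deg 1]
  6: ∅  [no exit]
Path to 6: b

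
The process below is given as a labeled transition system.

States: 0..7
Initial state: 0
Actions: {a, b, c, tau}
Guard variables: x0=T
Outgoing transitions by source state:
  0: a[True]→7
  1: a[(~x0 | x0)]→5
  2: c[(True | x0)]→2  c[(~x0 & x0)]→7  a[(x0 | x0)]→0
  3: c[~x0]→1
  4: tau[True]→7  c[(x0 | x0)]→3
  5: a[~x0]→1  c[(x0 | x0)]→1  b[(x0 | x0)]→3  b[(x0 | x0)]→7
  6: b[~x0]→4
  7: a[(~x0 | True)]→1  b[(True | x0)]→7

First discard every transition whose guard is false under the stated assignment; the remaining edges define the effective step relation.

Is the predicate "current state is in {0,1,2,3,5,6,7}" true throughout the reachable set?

Answer: INVARIANT HOLDS

Analysis:
Safe = {0,1,2,3,5,6,7}
Reach set: {0,1,3,5,7}
  0: ok
  1: ok
  3: ok
  5: ok
  7: ok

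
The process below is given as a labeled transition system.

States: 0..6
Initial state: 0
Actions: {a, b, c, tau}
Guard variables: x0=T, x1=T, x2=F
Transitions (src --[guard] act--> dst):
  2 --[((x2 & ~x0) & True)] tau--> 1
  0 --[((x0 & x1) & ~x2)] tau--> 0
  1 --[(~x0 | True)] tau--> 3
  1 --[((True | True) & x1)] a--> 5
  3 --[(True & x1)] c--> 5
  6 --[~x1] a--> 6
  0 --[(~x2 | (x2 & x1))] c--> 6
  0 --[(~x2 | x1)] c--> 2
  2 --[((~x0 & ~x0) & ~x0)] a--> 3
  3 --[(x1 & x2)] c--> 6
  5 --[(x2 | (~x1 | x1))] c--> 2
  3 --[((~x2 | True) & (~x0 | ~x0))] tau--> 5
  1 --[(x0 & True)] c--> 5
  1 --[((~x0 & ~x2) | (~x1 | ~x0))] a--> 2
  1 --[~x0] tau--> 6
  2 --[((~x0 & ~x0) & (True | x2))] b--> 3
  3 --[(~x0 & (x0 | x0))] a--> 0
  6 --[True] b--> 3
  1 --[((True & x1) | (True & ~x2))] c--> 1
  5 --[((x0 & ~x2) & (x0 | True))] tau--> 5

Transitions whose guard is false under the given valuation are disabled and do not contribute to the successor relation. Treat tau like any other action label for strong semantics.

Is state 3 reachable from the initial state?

Answer: REACHABLE

Trace:
After dropping false guards: 11 live edges.
L0 = {0}
L1 = {2,6}  cumulative {0,2,6}
L2 = {3}  cumulative {0,2,3,6}
L3 = {5}  cumulative {0,2,3,5,6}
R = {0,2,3,5,6}
Path to 3: c·b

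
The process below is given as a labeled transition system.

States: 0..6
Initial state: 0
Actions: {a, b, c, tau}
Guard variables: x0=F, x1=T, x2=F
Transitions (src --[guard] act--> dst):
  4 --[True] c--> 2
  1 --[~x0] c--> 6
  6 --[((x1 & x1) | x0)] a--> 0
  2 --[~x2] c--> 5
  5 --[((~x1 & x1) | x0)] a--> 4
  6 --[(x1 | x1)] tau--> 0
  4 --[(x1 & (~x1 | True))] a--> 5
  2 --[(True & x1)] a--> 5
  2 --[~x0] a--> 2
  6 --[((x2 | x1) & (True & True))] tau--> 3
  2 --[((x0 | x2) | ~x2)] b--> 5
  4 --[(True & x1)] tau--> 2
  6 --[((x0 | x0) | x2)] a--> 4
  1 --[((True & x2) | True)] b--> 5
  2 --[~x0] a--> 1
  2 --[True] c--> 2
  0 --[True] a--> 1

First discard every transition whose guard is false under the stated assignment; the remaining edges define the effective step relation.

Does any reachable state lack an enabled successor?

Answer: DEADLOCK at state 3

Working:
R = {0,1,3,5,6}
  0: a→1  [deg 1]
  1: b→5  c→6  [deg 2]
  3: ∅  [STUCK]
  5: ∅  [STUCK]
  6: a→0  tau→0  tau→3  [deg 3]
trace reaching 3: a·c·tau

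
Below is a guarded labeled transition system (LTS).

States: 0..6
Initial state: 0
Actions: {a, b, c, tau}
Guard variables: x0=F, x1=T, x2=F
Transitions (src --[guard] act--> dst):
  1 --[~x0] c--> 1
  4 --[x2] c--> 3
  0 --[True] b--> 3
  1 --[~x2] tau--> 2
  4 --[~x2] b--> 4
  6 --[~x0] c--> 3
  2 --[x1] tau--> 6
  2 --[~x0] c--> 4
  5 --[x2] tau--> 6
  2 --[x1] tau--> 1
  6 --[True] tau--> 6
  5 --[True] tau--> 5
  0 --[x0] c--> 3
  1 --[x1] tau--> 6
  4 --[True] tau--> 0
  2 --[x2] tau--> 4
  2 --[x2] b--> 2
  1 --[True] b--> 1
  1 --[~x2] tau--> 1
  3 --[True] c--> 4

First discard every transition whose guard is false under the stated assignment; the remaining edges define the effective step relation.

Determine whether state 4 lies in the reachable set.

Guard filter leaves 15 enabled edge(s).
L0 = {0}
L1 = {3}  total {0,3}
L2 = {4}  total {0,3,4}
Reachable = {0,3,4}
Path to 4: b·c

Answer: REACHABLE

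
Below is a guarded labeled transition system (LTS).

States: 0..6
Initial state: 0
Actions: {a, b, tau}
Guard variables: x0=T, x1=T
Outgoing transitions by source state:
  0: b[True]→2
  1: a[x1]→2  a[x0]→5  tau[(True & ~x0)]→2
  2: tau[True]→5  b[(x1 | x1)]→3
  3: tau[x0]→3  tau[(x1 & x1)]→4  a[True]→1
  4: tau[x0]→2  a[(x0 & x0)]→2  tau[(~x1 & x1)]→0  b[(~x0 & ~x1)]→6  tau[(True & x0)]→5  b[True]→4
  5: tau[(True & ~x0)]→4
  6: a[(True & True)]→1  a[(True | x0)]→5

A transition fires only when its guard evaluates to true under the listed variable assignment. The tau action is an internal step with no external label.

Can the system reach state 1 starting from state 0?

Guard filter leaves 14 enabled edge(s).
depth 0: {0}
depth 1: {2}  now seen {0,2}
depth 2: {3,5}  now seen {0,2,3,5}
depth 3: {1,4}  now seen {0,1,2,3,4,5}
Reachable = {0,1,2,3,4,5}
witness 1: b·b·a

Answer: REACHABLE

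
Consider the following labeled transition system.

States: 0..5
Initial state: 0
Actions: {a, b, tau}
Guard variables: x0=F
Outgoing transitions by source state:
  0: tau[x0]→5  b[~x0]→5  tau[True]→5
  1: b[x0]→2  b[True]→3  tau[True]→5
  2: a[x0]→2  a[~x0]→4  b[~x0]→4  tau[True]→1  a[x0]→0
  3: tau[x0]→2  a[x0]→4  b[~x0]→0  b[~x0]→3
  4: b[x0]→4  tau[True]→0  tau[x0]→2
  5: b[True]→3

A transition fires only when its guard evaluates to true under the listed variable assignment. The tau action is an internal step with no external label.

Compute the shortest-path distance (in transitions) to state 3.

Breadth-first toward 3:
  L0 = {0}
  L1 = {5}
  L2 = {3}
depth(3)=2, e.g. b·b

Answer: 2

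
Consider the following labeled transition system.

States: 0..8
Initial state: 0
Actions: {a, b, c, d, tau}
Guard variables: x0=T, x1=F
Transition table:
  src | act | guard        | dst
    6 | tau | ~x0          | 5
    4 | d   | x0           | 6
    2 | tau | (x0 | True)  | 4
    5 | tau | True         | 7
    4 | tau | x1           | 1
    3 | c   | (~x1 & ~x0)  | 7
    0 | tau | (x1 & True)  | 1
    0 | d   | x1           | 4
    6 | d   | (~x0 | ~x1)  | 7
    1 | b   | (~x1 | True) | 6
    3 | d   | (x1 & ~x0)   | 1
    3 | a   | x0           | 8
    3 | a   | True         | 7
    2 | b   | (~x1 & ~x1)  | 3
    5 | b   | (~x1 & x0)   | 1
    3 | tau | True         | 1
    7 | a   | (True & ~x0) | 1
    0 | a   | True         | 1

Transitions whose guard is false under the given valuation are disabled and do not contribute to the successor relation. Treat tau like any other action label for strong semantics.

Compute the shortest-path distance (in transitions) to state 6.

Answer: 2

Working:
Layered search for 6:
  depth 0: {0}
  depth 1: {1}
  depth 2: {6}
first hit 6 at d=2 via a·b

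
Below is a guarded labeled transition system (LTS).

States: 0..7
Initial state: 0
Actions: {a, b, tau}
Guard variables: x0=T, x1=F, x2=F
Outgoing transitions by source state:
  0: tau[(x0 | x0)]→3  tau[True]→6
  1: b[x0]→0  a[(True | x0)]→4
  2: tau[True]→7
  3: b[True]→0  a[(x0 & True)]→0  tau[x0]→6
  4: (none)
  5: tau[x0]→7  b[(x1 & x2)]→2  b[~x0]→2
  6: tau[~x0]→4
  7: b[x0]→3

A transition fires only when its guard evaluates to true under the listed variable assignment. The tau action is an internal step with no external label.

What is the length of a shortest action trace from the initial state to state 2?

BFS to 2:
  Layer 0: {0}
  Layer 1: {3,6}
2 never appears.

Answer: UNREACHABLE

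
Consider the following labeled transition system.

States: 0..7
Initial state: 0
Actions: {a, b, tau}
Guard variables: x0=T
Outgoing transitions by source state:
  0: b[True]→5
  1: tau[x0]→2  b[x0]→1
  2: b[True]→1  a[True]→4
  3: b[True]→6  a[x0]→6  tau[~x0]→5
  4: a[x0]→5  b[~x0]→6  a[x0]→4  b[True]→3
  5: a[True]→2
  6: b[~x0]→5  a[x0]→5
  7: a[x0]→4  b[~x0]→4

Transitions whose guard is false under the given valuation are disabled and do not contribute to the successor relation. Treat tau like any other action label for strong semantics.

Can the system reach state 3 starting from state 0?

Answer: REACHABLE

Working:
After dropping false guards: 13 live edges.
Layer 0: {0}
Layer 1: {5}  now seen {0,5}
Layer 2: {2}  now seen {0,2,5}
Layer 3: {1,4}  now seen {0,1,2,4,5}
Layer 4: {3}  now seen {0,1,2,3,4,5}
Layer 5: {6}  now seen {0,1,2,3,4,5,6}
Reachable = {0,1,2,3,4,5,6}
Path to 3: b·a·a·b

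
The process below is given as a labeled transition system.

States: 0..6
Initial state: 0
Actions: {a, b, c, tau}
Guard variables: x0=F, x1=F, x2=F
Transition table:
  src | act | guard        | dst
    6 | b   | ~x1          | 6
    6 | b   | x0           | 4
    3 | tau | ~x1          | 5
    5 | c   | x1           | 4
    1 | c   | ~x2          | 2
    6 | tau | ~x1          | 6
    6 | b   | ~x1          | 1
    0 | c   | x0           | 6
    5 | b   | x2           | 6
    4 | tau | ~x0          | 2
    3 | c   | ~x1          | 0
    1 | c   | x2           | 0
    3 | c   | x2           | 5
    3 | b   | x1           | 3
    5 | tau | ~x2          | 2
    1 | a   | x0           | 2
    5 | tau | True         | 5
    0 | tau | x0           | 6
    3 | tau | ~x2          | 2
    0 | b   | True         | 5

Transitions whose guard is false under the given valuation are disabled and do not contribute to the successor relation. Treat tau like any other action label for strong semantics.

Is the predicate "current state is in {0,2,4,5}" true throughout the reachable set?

Inv-set: {0,2,4,5}
Reachable = {0,2,5}
  0: safe
  2: safe
  5: safe

Answer: INVARIANT HOLDS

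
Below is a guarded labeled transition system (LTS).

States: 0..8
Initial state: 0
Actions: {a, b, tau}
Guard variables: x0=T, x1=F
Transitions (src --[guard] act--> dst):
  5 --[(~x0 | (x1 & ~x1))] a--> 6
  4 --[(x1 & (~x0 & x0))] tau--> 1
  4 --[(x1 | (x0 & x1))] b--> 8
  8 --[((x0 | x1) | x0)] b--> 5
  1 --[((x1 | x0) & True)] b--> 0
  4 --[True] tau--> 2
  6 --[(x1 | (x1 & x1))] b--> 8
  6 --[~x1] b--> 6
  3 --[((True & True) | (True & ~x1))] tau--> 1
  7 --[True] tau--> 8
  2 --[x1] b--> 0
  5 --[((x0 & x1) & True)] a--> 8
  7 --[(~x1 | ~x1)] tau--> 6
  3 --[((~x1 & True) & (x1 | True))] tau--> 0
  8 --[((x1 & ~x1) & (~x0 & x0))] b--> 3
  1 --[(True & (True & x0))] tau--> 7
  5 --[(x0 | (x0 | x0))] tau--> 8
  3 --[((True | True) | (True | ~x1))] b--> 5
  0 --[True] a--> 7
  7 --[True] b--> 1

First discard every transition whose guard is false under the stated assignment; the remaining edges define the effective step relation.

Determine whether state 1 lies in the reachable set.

Guard filter leaves 13 enabled edge(s).
depth 0: {0}
depth 1: {7}  cumulative {0,7}
depth 2: {1,6,8}  cumulative {0,1,6,7,8}
depth 3: {5}  cumulative {0,1,5,6,7,8}
Reach set: {0,1,5,6,7,8}
Path to 1: a·b

Answer: REACHABLE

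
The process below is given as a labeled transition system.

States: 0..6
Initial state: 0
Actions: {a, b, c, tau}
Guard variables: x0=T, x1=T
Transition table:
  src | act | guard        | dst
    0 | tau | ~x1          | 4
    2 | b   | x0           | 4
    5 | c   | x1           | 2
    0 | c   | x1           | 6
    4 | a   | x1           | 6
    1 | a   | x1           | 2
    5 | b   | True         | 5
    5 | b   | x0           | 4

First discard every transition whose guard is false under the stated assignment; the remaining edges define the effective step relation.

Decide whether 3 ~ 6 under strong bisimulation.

Refine partition for ~:
  π0 = {{0,1,2,3,4,5,6}}
  π1 = {{0},{1,4},{2},{3,6},{5}}
  π2 = {{0},{1},{2},{3,6},{4},{5}}
6 equivalence class(es) (converged in 3)
[3]={3,6}  [6]={3,6}

Answer: BISIMILAR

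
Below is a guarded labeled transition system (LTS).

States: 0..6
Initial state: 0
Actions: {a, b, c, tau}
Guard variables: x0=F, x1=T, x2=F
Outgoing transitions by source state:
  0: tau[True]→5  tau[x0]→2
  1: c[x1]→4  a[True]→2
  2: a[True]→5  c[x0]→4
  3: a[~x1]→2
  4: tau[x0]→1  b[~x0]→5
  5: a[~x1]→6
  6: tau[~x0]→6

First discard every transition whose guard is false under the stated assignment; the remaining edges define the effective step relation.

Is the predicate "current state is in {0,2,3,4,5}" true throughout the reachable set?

Answer: INVARIANT HOLDS

Working:
Inv-set: {0,2,3,4,5}
Reachable = {0,5}
  0: ✓
  5: ✓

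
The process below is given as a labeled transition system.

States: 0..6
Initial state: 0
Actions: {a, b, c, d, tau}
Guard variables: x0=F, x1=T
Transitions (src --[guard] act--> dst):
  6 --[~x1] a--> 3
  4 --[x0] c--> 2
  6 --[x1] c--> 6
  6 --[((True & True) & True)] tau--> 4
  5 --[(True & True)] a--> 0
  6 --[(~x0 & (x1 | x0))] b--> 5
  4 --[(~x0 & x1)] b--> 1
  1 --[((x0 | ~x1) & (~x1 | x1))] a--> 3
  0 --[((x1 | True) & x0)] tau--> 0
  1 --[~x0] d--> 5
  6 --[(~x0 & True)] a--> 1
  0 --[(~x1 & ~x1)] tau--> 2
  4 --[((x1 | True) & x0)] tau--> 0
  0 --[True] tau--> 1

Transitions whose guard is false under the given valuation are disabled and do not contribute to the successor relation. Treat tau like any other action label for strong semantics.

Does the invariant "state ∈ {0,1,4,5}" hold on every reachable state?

Inv-set: {0,1,4,5}
R = {0,1,5}
  0: ✓
  1: ✓
  5: ✓

Answer: INVARIANT HOLDS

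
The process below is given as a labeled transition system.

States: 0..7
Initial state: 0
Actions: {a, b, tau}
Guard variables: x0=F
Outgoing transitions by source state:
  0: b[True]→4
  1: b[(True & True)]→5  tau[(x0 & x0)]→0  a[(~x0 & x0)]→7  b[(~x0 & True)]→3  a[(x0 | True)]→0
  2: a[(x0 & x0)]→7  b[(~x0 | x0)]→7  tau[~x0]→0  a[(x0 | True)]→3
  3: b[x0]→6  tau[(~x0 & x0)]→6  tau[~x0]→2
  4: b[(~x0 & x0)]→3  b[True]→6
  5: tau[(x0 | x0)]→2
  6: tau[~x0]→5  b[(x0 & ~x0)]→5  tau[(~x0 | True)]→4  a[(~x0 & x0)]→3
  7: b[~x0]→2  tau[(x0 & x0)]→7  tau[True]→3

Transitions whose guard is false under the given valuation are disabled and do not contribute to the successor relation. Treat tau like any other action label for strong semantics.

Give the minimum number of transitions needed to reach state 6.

Answer: 2

Working:
Breadth-first toward 6:
  depth 0: {0}
  depth 1: {4}
  depth 2: {6}
depth(6)=2, e.g. b·b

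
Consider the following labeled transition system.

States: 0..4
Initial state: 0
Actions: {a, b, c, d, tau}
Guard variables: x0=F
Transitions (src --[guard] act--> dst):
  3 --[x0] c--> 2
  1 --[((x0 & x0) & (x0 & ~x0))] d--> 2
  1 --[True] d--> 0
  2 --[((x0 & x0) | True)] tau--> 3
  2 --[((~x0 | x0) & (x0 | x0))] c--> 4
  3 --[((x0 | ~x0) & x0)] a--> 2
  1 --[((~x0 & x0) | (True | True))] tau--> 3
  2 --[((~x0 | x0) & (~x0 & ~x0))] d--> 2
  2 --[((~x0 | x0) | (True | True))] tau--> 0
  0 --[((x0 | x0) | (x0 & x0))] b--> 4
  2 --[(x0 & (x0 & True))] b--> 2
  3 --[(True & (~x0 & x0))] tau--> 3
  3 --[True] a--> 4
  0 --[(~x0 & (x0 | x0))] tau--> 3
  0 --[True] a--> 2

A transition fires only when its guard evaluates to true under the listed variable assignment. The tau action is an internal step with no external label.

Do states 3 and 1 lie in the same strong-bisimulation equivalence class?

Answer: NOT BISIMILAR

Working:
Refine partition for ~:
  π0 = {{0,1,2,3,4}}
  π1 = {{0,3},{1,2},{4}}
  π2 = {{0},{1},{2},{3},{4}}
stable after 3 split(s): 5 block(s)
class of 3: {3}; class of 1: {1}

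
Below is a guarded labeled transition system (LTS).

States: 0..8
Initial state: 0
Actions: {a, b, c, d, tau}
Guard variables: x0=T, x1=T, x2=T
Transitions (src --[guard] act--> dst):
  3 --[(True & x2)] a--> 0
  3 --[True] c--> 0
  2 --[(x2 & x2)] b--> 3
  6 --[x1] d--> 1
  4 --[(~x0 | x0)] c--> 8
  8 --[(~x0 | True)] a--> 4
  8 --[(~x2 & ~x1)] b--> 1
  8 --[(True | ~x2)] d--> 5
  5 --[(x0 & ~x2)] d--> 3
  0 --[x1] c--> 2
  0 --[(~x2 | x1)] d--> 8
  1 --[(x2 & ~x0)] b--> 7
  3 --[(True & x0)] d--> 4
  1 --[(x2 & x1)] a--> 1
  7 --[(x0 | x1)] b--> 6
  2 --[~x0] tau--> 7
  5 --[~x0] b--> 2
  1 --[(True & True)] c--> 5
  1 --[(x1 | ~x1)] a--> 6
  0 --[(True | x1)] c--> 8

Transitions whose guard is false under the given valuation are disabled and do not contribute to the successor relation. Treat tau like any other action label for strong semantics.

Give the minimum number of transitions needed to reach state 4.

Layered search for 4:
  L0 = {0}
  L1 = {2,8}
  L2 = {3,4,5}
depth(4)=2, e.g. c·a

Answer: 2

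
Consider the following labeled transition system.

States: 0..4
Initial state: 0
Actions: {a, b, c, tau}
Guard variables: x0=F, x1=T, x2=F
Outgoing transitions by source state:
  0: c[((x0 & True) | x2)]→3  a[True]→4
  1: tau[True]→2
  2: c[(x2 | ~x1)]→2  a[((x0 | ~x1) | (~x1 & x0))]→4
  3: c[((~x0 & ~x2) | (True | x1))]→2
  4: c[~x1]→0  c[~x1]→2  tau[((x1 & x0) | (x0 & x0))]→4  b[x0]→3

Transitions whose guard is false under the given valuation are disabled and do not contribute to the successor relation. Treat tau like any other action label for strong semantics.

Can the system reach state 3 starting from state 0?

Answer: UNREACHABLE

Analysis:
After dropping false guards: 3 live edges.
L0 = {0}
L1 = {4}  total {0,4}
R = {0,4}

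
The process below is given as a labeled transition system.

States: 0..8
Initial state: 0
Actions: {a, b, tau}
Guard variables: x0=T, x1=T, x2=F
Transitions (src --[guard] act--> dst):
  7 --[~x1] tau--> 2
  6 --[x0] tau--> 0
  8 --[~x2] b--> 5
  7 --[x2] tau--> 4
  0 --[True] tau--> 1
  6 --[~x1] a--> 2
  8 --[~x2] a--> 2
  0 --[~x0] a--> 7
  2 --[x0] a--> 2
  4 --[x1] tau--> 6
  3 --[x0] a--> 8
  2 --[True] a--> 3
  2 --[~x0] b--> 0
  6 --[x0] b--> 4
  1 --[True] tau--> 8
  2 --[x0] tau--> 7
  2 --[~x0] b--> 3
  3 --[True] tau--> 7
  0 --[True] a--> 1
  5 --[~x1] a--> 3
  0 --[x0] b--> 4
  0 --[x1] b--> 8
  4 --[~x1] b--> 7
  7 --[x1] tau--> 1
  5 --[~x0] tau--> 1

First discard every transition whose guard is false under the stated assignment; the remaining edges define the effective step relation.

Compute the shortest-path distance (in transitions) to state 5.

BFS to 5:
  L0 = {0}
  L1 = {1,4,8}
  L2 = {2,5,6}
first hit 5 at d=2 via b·b

Answer: 2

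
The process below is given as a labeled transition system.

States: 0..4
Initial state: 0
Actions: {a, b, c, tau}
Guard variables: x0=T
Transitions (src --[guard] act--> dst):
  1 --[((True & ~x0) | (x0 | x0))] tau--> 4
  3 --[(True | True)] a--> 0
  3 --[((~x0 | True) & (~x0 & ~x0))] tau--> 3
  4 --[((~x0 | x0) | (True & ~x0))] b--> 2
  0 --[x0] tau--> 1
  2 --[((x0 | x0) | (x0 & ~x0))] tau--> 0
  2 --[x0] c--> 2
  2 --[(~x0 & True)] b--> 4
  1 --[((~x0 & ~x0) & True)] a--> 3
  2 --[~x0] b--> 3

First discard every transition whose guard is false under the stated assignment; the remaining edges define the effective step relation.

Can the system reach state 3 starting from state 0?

Answer: UNREACHABLE

Trace:
Guard filter leaves 6 enabled edge(s).
L0 = {0}
L1 = {1}  cumulative {0,1}
L2 = {4}  cumulative {0,1,4}
L3 = {2}  cumulative {0,1,2,4}
Reachable = {0,1,2,4}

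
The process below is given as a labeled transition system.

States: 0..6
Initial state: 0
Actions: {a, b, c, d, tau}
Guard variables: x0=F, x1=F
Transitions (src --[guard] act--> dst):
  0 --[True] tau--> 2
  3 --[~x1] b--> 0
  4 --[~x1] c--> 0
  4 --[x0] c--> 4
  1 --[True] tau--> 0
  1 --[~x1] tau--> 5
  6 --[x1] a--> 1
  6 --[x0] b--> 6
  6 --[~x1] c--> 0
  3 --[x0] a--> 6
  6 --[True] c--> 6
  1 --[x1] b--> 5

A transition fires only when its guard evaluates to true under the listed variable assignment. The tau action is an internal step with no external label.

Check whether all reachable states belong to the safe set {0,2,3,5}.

Answer: INVARIANT HOLDS

Trace:
Inv-set: {0,2,3,5}
Reachable = {0,2}
  0: ✓
  2: ✓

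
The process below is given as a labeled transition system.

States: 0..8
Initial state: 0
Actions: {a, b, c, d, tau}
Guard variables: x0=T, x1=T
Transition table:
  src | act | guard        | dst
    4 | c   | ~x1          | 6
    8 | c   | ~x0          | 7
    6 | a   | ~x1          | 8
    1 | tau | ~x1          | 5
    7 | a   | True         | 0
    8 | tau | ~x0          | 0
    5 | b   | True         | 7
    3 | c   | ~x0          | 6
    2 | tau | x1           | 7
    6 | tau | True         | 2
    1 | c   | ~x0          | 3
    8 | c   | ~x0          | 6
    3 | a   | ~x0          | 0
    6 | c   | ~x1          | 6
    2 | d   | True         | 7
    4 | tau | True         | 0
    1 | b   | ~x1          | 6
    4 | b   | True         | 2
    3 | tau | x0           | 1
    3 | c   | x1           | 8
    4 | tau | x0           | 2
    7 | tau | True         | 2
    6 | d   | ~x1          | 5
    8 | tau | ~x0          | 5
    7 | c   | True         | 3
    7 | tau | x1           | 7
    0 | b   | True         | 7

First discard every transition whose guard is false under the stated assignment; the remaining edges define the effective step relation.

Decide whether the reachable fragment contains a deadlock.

Answer: DEADLOCK at state 1

Trace:
Reachable = {0,1,2,3,7,8}
  0: b→7  [1 exit(s)]
  1: ∅  [no exit]
  2: d→7  tau→7  [2 exit(s)]
  3: c→8  tau→1  [2 exit(s)]
  7: a→0  c→3  tau→2  tau→7  [4 exit(s)]
  8: ∅  [no exit]
Path to 1: b·c·tau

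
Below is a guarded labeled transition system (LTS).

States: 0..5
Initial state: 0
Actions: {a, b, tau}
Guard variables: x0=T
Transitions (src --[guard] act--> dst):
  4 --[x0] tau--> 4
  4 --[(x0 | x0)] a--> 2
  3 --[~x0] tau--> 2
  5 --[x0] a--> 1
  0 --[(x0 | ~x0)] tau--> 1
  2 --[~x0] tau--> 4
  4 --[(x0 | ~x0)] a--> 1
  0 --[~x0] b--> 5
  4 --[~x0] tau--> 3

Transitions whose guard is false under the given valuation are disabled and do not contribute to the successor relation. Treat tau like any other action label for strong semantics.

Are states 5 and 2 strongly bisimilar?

Answer: NOT BISIMILAR

Trace:
Bisimulation quotient by refinement:
  round 0: {{0,1,2,3,4,5}}
  round 1: {{0},{1,2,3},{4},{5}}
Fixed point at round 2; 4 class(es).
[5]={5}  [2]={1,2,3}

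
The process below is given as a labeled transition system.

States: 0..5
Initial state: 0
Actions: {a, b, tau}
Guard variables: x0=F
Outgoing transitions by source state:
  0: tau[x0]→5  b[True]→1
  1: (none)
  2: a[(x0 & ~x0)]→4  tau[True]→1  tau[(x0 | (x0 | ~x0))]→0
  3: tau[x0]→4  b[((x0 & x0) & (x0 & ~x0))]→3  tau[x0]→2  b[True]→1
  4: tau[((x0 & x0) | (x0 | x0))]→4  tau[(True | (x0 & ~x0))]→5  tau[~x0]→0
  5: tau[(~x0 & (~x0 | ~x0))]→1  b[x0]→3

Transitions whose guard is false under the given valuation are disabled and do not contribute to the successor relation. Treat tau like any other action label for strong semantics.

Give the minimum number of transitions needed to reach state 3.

Answer: UNREACHABLE

Analysis:
Layered search for 3:
  depth 0: {0}
  depth 1: {1}
3 never appears.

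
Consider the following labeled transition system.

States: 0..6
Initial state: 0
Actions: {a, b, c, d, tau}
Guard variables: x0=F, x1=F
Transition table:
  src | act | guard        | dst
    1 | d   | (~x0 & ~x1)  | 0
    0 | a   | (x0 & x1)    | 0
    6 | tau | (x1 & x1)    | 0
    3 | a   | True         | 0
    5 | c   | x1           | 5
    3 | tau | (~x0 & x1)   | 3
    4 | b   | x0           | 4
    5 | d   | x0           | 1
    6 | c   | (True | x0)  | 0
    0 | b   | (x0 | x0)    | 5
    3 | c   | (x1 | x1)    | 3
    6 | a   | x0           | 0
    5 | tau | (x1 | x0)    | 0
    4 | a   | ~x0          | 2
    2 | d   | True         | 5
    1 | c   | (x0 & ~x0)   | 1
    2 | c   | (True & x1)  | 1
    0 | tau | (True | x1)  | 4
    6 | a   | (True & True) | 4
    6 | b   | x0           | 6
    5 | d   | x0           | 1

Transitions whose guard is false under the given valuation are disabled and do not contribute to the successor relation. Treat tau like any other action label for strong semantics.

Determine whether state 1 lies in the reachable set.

Answer: UNREACHABLE

Trace:
After dropping false guards: 7 live edges.
depth 0: {0}
depth 1: {4}  total {0,4}
depth 2: {2}  total {0,2,4}
depth 3: {5}  total {0,2,4,5}
Reachable = {0,2,4,5}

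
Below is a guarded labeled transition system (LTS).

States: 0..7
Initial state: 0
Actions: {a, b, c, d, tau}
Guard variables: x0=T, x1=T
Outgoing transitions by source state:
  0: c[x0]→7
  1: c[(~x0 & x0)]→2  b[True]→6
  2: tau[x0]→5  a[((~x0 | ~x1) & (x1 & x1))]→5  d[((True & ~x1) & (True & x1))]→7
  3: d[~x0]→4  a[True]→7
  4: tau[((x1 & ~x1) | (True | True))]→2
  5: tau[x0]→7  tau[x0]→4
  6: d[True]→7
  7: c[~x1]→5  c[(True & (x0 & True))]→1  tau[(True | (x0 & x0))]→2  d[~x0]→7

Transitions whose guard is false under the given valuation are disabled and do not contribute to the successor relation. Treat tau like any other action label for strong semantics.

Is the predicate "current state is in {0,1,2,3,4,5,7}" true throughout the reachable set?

Allowed set {0,1,2,3,4,5,7}
Reach set: {0,1,2,4,5,6,7}
  0: ✓
  1: ✓
  2: ✓
  4: ✓
  5: ✓
  6: outside
  7: ✓
witness against invariant: c·c·b → 6

Answer: INVARIANT VIOLATED at state 6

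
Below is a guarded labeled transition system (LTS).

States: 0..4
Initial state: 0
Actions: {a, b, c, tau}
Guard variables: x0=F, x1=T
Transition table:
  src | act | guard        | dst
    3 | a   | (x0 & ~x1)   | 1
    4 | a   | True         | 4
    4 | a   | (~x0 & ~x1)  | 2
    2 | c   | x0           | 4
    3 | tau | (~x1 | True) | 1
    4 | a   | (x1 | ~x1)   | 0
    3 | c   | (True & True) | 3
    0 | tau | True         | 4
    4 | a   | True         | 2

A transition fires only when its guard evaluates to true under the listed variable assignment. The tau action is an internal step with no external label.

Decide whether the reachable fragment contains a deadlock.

R = {0,2,4}
  0: tau→4  [1 out]
  2: ∅  [no exit]
  4: a→0  a→2  a→4  [3 out]
trace reaching 2: tau·a

Answer: DEADLOCK at state 2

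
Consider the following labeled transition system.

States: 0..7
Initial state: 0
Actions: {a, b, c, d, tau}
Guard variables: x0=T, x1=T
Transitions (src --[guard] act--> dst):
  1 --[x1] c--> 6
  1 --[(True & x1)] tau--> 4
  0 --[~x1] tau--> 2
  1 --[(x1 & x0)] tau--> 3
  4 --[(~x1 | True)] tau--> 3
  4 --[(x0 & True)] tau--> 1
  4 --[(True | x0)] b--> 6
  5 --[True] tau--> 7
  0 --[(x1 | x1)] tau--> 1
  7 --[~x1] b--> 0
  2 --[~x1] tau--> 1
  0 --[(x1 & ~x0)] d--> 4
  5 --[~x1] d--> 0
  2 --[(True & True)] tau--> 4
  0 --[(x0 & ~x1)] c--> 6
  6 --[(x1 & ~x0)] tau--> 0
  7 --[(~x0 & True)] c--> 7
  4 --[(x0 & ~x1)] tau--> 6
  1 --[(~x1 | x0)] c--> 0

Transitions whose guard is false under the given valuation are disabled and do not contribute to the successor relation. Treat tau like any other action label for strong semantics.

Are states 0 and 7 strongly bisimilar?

Bisimulation quotient by refinement:
  P[0] = {{0,1,2,3,4,5,6,7}}
  P[1] = {{0,2,5},{1},{3,6,7},{4}}
  P[2] = {{0},{1},{2},{3,6,7},{4},{5}}
6 equivalence class(es) (converged in 3)
0∈{0}, 7∈{3,6,7}

Answer: NOT BISIMILAR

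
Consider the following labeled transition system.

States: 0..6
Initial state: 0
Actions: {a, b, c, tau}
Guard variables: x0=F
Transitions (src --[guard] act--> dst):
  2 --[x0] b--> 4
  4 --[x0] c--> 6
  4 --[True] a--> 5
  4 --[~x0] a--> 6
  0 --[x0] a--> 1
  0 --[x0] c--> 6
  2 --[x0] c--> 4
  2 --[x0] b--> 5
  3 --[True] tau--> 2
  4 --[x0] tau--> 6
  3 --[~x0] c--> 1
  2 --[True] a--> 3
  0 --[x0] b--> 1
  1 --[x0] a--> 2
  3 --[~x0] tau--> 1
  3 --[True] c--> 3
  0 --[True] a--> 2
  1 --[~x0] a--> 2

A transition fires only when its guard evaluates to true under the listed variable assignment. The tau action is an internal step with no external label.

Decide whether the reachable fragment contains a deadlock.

Answer: DEADLOCK-FREE

Trace:
Reach set: {0,1,2,3}
  0: a→2  [deg 1]
  1: a→2  [deg 1]
  2: a→3  [deg 1]
  3: c→1  c→3  tau→1  tau→2  [deg 4]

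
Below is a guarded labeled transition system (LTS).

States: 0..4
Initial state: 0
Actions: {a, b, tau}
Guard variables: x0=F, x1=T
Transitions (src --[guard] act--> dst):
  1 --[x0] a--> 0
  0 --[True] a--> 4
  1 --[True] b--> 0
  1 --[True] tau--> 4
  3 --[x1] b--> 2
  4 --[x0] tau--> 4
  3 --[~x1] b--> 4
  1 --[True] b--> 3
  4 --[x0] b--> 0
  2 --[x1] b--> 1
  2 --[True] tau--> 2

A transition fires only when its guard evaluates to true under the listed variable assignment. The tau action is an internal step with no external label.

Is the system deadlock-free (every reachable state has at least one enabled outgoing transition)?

Answer: DEADLOCK at state 4

Analysis:
R = {0,4}
  0: a→4  [deg 1]
  4: ∅  [STUCK]
witness 4: a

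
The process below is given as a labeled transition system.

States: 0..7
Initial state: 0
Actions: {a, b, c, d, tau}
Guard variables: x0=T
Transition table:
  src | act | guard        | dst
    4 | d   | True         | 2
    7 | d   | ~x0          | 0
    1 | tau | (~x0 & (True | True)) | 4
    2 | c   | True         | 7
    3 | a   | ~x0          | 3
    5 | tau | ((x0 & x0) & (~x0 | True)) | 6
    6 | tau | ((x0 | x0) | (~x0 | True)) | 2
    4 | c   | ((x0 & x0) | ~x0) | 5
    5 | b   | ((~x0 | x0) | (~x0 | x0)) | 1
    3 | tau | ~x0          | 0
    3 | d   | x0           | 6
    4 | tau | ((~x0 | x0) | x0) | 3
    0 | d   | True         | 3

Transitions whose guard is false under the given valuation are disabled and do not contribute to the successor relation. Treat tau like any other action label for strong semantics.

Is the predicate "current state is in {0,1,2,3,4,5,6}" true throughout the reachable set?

Safe = {0,1,2,3,4,5,6}
Reach set: {0,2,3,6,7}
  0: safe
  2: safe
  3: safe
  6: safe
  7: ✗ unsafe
counterexample path to 7: d·d·tau·c

Answer: INVARIANT VIOLATED at state 7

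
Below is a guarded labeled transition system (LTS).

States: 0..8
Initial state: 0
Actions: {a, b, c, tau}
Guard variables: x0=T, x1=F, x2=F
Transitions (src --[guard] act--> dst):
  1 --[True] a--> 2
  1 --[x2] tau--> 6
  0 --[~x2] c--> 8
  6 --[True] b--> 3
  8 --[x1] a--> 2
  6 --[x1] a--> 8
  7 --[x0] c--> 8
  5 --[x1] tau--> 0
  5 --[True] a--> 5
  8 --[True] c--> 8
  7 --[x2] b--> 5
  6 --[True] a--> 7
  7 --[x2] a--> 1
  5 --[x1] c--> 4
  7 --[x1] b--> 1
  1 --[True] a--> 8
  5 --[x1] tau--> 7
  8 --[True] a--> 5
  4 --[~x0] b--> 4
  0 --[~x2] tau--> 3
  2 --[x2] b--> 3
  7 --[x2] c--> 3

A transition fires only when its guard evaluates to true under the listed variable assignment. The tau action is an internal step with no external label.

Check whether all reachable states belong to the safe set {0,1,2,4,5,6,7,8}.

Answer: INVARIANT VIOLATED at state 3

Analysis:
Safe = {0,1,2,4,5,6,7,8}
Reachable = {0,3,5,8}
  0: ✓
  3: outside
  5: ✓
  8: ✓
counterexample path to 3: tau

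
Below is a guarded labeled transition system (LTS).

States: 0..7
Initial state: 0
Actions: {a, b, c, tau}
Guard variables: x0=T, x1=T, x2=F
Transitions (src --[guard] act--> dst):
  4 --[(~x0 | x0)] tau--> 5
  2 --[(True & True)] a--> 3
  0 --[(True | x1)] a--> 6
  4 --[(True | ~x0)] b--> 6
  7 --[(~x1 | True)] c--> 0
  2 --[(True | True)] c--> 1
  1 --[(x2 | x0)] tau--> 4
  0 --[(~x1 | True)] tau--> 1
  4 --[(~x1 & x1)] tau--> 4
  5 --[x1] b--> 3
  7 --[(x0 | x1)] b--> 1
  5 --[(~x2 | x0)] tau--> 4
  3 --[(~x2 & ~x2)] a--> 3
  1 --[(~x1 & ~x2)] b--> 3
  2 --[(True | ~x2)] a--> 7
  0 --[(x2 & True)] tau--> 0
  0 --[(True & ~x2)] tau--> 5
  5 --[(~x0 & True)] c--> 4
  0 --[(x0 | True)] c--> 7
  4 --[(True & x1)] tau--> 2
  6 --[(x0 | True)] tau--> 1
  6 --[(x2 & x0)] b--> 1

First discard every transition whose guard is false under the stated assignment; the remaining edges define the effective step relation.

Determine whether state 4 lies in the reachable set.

After dropping false guards: 17 live edges.
Layer 0: {0}
Layer 1: {1,5,6,7}  cumulative {0,1,5,6,7}
Layer 2: {3,4}  cumulative {0,1,3,4,5,6,7}
Layer 3: {2}  cumulative {0,1,2,3,4,5,6,7}
R = {0,1,2,3,4,5,6,7}
Path to 4: tau·tau

Answer: REACHABLE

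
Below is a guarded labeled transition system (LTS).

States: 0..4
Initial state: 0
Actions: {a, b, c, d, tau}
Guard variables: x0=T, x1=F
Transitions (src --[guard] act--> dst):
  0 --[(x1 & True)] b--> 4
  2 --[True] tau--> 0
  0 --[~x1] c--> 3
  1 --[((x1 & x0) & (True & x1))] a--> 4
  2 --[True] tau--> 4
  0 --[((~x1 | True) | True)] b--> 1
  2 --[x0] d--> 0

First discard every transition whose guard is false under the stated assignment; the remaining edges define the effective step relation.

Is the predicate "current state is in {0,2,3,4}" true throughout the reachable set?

Answer: INVARIANT VIOLATED at state 1

Working:
Safe = {0,2,3,4}
Reachable = {0,1,3}
  0: ✓
  1: ✗ unsafe
  3: ✓
counterexample path to 1: b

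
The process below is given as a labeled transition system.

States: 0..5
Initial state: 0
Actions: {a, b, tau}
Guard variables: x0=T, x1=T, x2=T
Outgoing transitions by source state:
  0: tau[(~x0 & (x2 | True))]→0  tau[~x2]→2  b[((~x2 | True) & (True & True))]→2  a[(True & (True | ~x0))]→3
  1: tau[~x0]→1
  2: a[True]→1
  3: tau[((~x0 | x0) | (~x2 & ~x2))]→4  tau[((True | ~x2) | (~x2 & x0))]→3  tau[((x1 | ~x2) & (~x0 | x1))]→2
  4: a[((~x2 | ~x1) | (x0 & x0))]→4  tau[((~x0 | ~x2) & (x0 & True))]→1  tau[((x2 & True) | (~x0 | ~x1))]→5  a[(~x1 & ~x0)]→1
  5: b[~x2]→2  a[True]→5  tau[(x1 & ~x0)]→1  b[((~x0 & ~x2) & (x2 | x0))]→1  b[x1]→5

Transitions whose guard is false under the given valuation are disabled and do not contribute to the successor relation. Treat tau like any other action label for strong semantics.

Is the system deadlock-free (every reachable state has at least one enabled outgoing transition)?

Reach set: {0,1,2,3,4,5}
  0: a→3  b→2  [2 exit(s)]
  1: ∅  [deadlock]
  2: a→1  [1 exit(s)]
  3: tau→2  tau→3  tau→4  [3 exit(s)]
  4: a→4  tau→5  [2 exit(s)]
  5: a→5  b→5  [2 exit(s)]
Path to 1: b·a

Answer: DEADLOCK at state 1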